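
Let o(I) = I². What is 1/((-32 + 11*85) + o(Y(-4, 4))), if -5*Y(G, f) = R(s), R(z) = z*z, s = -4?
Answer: 25/22831 ≈ 0.0010950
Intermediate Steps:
R(z) = z²
Y(G, f) = -16/5 (Y(G, f) = -⅕*(-4)² = -⅕*16 = -16/5)
1/((-32 + 11*85) + o(Y(-4, 4))) = 1/((-32 + 11*85) + (-16/5)²) = 1/((-32 + 935) + 256/25) = 1/(903 + 256/25) = 1/(22831/25) = 25/22831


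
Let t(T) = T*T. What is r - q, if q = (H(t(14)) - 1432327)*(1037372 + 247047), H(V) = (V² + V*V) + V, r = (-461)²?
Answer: 1740771998802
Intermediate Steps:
t(T) = T²
r = 212521
H(V) = V + 2*V² (H(V) = (V² + V²) + V = 2*V² + V = V + 2*V²)
q = -1740771786281 (q = (14²*(1 + 2*14²) - 1432327)*(1037372 + 247047) = (196*(1 + 2*196) - 1432327)*1284419 = (196*(1 + 392) - 1432327)*1284419 = (196*393 - 1432327)*1284419 = (77028 - 1432327)*1284419 = -1355299*1284419 = -1740771786281)
r - q = 212521 - 1*(-1740771786281) = 212521 + 1740771786281 = 1740771998802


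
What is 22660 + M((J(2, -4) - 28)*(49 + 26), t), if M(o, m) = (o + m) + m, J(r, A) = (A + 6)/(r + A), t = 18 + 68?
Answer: 20657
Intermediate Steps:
t = 86
J(r, A) = (6 + A)/(A + r)
M(o, m) = o + 2*m (M(o, m) = (m + o) + m = o + 2*m)
22660 + M((J(2, -4) - 28)*(49 + 26), t) = 22660 + (((6 - 4)/(-4 + 2) - 28)*(49 + 26) + 2*86) = 22660 + ((2/(-2) - 28)*75 + 172) = 22660 + ((-1/2*2 - 28)*75 + 172) = 22660 + ((-1 - 28)*75 + 172) = 22660 + (-29*75 + 172) = 22660 + (-2175 + 172) = 22660 - 2003 = 20657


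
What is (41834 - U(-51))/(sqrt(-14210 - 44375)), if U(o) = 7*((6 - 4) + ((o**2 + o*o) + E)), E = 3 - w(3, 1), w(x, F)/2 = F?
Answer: -5399*I*sqrt(58585)/58585 ≈ -22.306*I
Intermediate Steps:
w(x, F) = 2*F
E = 1 (E = 3 - 2 = 1)
U(o) = 21 + 14*o**2 (U(o) = 7*((6 - 4) + ((o**2 + o*o) + 1)) = 7*(2 + ((o**2 + o**2) + 1)) = 7*(2 + (2*o**2 + 1)) = 7*(2 + (1 + 2*o**2)) = 7*(3 + 2*o**2) = 21 + 14*o**2)
(41834 - U(-51))/(sqrt(-14210 - 44375)) = (41834 - (21 + 14*(-51)**2))/(sqrt(-14210 - 44375)) = (41834 - (21 + 14*2601))/(sqrt(-58585)) = (41834 - (21 + 36414))/((I*sqrt(58585))) = (41834 - 1*36435)*(-I*sqrt(58585)/58585) = (41834 - 36435)*(-I*sqrt(58585)/58585) = 5399*(-I*sqrt(58585)/58585) = -5399*I*sqrt(58585)/58585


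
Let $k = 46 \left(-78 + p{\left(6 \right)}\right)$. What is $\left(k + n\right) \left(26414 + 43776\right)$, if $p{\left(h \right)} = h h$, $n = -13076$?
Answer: $-1053411520$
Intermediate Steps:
$p{\left(h \right)} = h^{2}$
$k = -1932$ ($k = 46 \left(-78 + 6^{2}\right) = 46 \left(-78 + 36\right) = 46 \left(-42\right) = -1932$)
$\left(k + n\right) \left(26414 + 43776\right) = \left(-1932 - 13076\right) \left(26414 + 43776\right) = \left(-15008\right) 70190 = -1053411520$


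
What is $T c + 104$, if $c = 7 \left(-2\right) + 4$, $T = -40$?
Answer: $504$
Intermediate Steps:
$c = -10$ ($c = -14 + 4 = -10$)
$T c + 104 = \left(-40\right) \left(-10\right) + 104 = 400 + 104 = 504$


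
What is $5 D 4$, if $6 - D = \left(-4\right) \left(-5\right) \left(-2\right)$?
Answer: $920$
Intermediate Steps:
$D = 46$ ($D = 6 - \left(-4\right) \left(-5\right) \left(-2\right) = 6 - 20 \left(-2\right) = 6 - -40 = 6 + 40 = 46$)
$5 D 4 = 5 \cdot 46 \cdot 4 = 230 \cdot 4 = 920$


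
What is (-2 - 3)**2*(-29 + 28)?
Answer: -25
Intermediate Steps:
(-2 - 3)**2*(-29 + 28) = (-5)**2*(-1) = 25*(-1) = -25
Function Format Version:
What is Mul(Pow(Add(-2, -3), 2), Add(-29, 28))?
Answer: -25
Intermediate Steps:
Mul(Pow(Add(-2, -3), 2), Add(-29, 28)) = Mul(Pow(-5, 2), -1) = Mul(25, -1) = -25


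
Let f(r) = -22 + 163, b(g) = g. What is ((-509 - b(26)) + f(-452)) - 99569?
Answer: -99963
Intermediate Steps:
f(r) = 141
((-509 - b(26)) + f(-452)) - 99569 = ((-509 - 1*26) + 141) - 99569 = ((-509 - 26) + 141) - 99569 = (-535 + 141) - 99569 = -394 - 99569 = -99963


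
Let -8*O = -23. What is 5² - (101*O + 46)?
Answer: -2491/8 ≈ -311.38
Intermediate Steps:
O = 23/8 (O = -⅛*(-23) = 23/8 ≈ 2.8750)
5² - (101*O + 46) = 5² - (101*(23/8) + 46) = 25 - (2323/8 + 46) = 25 - 1*2691/8 = 25 - 2691/8 = -2491/8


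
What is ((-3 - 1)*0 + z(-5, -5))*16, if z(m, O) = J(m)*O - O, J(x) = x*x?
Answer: -1920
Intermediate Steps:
J(x) = x**2
z(m, O) = -O + O*m**2 (z(m, O) = m**2*O - O = O*m**2 - O = -O + O*m**2)
((-3 - 1)*0 + z(-5, -5))*16 = ((-3 - 1)*0 - 5*(-1 + (-5)**2))*16 = (-4*0 - 5*(-1 + 25))*16 = (0 - 5*24)*16 = (0 - 120)*16 = -120*16 = -1920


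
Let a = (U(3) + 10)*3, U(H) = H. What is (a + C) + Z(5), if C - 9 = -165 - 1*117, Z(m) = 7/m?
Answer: -1163/5 ≈ -232.60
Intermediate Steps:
a = 39 (a = (3 + 10)*3 = 13*3 = 39)
C = -273 (C = 9 + (-165 - 1*117) = 9 + (-165 - 117) = 9 - 282 = -273)
(a + C) + Z(5) = (39 - 273) + 7/5 = -234 + 7*(1/5) = -234 + 7/5 = -1163/5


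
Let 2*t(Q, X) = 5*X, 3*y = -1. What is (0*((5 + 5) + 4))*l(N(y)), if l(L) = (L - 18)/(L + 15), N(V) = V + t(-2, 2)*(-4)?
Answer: 0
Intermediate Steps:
y = -⅓ (y = (⅓)*(-1) = -⅓ ≈ -0.33333)
t(Q, X) = 5*X/2 (t(Q, X) = (5*X)/2 = 5*X/2)
N(V) = -20 + V (N(V) = V + ((5/2)*2)*(-4) = V + 5*(-4) = V - 20 = -20 + V)
l(L) = (-18 + L)/(15 + L)
(0*((5 + 5) + 4))*l(N(y)) = (0*((5 + 5) + 4))*((-18 + (-20 - ⅓))/(15 + (-20 - ⅓))) = (0*(10 + 4))*((-18 - 61/3)/(15 - 61/3)) = (0*14)*(-115/3/(-16/3)) = 0*(-3/16*(-115/3)) = 0*(115/16) = 0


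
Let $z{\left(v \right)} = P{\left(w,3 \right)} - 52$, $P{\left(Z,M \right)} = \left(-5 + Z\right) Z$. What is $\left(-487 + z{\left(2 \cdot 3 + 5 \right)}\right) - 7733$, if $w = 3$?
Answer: $-8278$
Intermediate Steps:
$P{\left(Z,M \right)} = Z \left(-5 + Z\right)$
$z{\left(v \right)} = -58$ ($z{\left(v \right)} = 3 \left(-5 + 3\right) - 52 = 3 \left(-2\right) - 52 = -6 - 52 = -58$)
$\left(-487 + z{\left(2 \cdot 3 + 5 \right)}\right) - 7733 = \left(-487 - 58\right) - 7733 = -545 - 7733 = -8278$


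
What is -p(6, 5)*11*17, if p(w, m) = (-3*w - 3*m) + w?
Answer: 5049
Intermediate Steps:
p(w, m) = -3*m - 2*w (p(w, m) = (-3*m - 3*w) + w = -3*m - 2*w)
-p(6, 5)*11*17 = -(-3*5 - 2*6)*11*17 = -(-15 - 12)*11*17 = -(-27*11)*17 = -(-297)*17 = -1*(-5049) = 5049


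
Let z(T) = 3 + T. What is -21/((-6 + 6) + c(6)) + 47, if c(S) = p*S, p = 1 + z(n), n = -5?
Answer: 101/2 ≈ 50.500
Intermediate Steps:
p = -1 (p = 1 + (3 - 5) = 1 - 2 = -1)
c(S) = -S
-21/((-6 + 6) + c(6)) + 47 = -21/((-6 + 6) - 1*6) + 47 = -21/(0 - 6) + 47 = -21/(-6) + 47 = -21*(-1/6) + 47 = 7/2 + 47 = 101/2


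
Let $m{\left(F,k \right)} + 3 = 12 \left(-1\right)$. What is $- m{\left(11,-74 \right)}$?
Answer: $15$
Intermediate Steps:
$m{\left(F,k \right)} = -15$ ($m{\left(F,k \right)} = -3 + 12 \left(-1\right) = -3 - 12 = -15$)
$- m{\left(11,-74 \right)} = \left(-1\right) \left(-15\right) = 15$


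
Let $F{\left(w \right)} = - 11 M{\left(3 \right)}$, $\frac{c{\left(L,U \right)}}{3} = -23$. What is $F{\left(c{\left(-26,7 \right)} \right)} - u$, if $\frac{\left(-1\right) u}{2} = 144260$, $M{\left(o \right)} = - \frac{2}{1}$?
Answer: $288542$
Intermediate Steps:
$c{\left(L,U \right)} = -69$ ($c{\left(L,U \right)} = 3 \left(-23\right) = -69$)
$M{\left(o \right)} = -2$ ($M{\left(o \right)} = \left(-2\right) 1 = -2$)
$u = -288520$ ($u = \left(-2\right) 144260 = -288520$)
$F{\left(w \right)} = 22$ ($F{\left(w \right)} = \left(-11\right) \left(-2\right) = 22$)
$F{\left(c{\left(-26,7 \right)} \right)} - u = 22 - -288520 = 22 + 288520 = 288542$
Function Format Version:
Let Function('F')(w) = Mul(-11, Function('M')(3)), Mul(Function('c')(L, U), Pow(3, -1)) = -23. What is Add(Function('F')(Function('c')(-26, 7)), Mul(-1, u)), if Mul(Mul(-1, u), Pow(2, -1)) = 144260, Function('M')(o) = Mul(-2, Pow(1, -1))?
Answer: 288542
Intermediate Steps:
Function('c')(L, U) = -69 (Function('c')(L, U) = Mul(3, -23) = -69)
Function('M')(o) = -2 (Function('M')(o) = Mul(-2, 1) = -2)
u = -288520 (u = Mul(-2, 144260) = -288520)
Function('F')(w) = 22 (Function('F')(w) = Mul(-11, -2) = 22)
Add(Function('F')(Function('c')(-26, 7)), Mul(-1, u)) = Add(22, Mul(-1, -288520)) = Add(22, 288520) = 288542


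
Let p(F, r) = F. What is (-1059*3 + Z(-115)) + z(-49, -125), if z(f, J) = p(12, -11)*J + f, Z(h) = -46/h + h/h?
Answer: -23623/5 ≈ -4724.6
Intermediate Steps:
Z(h) = 1 - 46/h (Z(h) = -46/h + 1 = 1 - 46/h)
z(f, J) = f + 12*J (z(f, J) = 12*J + f = f + 12*J)
(-1059*3 + Z(-115)) + z(-49, -125) = (-1059*3 + (-46 - 115)/(-115)) + (-49 + 12*(-125)) = (-3177 - 1/115*(-161)) + (-49 - 1500) = (-3177 + 7/5) - 1549 = -15878/5 - 1549 = -23623/5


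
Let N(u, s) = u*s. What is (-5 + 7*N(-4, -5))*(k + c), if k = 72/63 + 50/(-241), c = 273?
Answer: 62387415/1687 ≈ 36981.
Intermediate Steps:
N(u, s) = s*u
k = 1578/1687 (k = 72*(1/63) + 50*(-1/241) = 8/7 - 50/241 = 1578/1687 ≈ 0.93539)
(-5 + 7*N(-4, -5))*(k + c) = (-5 + 7*(-5*(-4)))*(1578/1687 + 273) = (-5 + 7*20)*(462129/1687) = (-5 + 140)*(462129/1687) = 135*(462129/1687) = 62387415/1687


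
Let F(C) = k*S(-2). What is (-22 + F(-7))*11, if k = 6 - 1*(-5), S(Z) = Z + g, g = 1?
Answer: -363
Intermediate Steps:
S(Z) = 1 + Z (S(Z) = Z + 1 = 1 + Z)
k = 11 (k = 6 + 5 = 11)
F(C) = -11 (F(C) = 11*(1 - 2) = 11*(-1) = -11)
(-22 + F(-7))*11 = (-22 - 11)*11 = -33*11 = -363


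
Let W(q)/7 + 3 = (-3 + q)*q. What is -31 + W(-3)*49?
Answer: 5114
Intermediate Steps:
W(q) = -21 + 7*q*(-3 + q) (W(q) = -21 + 7*((-3 + q)*q) = -21 + 7*(q*(-3 + q)) = -21 + 7*q*(-3 + q))
-31 + W(-3)*49 = -31 + (-21 - 21*(-3) + 7*(-3)²)*49 = -31 + (-21 + 63 + 7*9)*49 = -31 + (-21 + 63 + 63)*49 = -31 + 105*49 = -31 + 5145 = 5114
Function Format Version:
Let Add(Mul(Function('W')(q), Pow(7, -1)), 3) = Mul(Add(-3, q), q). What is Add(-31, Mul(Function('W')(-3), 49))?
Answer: 5114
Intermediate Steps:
Function('W')(q) = Add(-21, Mul(7, q, Add(-3, q))) (Function('W')(q) = Add(-21, Mul(7, Mul(Add(-3, q), q))) = Add(-21, Mul(7, Mul(q, Add(-3, q)))) = Add(-21, Mul(7, q, Add(-3, q))))
Add(-31, Mul(Function('W')(-3), 49)) = Add(-31, Mul(Add(-21, Mul(-21, -3), Mul(7, Pow(-3, 2))), 49)) = Add(-31, Mul(Add(-21, 63, Mul(7, 9)), 49)) = Add(-31, Mul(Add(-21, 63, 63), 49)) = Add(-31, Mul(105, 49)) = Add(-31, 5145) = 5114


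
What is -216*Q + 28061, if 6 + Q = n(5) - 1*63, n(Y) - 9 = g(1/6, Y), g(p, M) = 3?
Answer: 40373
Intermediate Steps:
n(Y) = 12 (n(Y) = 9 + 3 = 12)
Q = -57 (Q = -6 + (12 - 1*63) = -6 + (12 - 63) = -6 - 51 = -57)
-216*Q + 28061 = -216*(-57) + 28061 = 12312 + 28061 = 40373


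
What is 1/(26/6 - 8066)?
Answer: -3/24185 ≈ -0.00012404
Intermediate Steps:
1/(26/6 - 8066) = 1/(26*(1/6) - 8066) = 1/(13/3 - 8066) = 1/(-24185/3) = -3/24185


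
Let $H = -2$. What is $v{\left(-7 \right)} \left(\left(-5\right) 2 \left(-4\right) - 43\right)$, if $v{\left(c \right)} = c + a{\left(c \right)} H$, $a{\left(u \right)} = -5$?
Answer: $-9$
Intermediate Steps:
$v{\left(c \right)} = 10 + c$ ($v{\left(c \right)} = c - -10 = c + 10 = 10 + c$)
$v{\left(-7 \right)} \left(\left(-5\right) 2 \left(-4\right) - 43\right) = \left(10 - 7\right) \left(\left(-5\right) 2 \left(-4\right) - 43\right) = 3 \left(\left(-10\right) \left(-4\right) - 43\right) = 3 \left(40 - 43\right) = 3 \left(-3\right) = -9$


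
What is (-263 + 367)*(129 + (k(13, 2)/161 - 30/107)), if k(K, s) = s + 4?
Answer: 230681880/17227 ≈ 13391.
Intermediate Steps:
k(K, s) = 4 + s
(-263 + 367)*(129 + (k(13, 2)/161 - 30/107)) = (-263 + 367)*(129 + ((4 + 2)/161 - 30/107)) = 104*(129 + (6*(1/161) - 30*1/107)) = 104*(129 + (6/161 - 30/107)) = 104*(129 - 4188/17227) = 104*(2218095/17227) = 230681880/17227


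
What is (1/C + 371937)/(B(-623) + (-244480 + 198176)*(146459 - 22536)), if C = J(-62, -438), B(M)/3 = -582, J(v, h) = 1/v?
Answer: -371875/5738132338 ≈ -6.4808e-5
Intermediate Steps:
B(M) = -1746 (B(M) = 3*(-582) = -1746)
C = -1/62 (C = 1/(-62) = -1/62 ≈ -0.016129)
(1/C + 371937)/(B(-623) + (-244480 + 198176)*(146459 - 22536)) = (1/(-1/62) + 371937)/(-1746 + (-244480 + 198176)*(146459 - 22536)) = (-62 + 371937)/(-1746 - 46304*123923) = 371875/(-1746 - 5738130592) = 371875/(-5738132338) = 371875*(-1/5738132338) = -371875/5738132338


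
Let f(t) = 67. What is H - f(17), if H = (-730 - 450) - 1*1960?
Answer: -3207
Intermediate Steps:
H = -3140 (H = -1180 - 1960 = -3140)
H - f(17) = -3140 - 1*67 = -3140 - 67 = -3207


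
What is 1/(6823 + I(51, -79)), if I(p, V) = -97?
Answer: 1/6726 ≈ 0.00014868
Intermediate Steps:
1/(6823 + I(51, -79)) = 1/(6823 - 97) = 1/6726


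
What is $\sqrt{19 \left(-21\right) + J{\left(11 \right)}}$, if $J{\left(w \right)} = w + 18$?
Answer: $i \sqrt{370} \approx 19.235 i$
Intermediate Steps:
$J{\left(w \right)} = 18 + w$
$\sqrt{19 \left(-21\right) + J{\left(11 \right)}} = \sqrt{19 \left(-21\right) + \left(18 + 11\right)} = \sqrt{-399 + 29} = \sqrt{-370} = i \sqrt{370}$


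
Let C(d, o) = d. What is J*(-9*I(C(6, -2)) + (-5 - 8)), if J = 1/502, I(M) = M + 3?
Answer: -47/251 ≈ -0.18725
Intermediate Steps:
I(M) = 3 + M
J = 1/502 ≈ 0.0019920
J*(-9*I(C(6, -2)) + (-5 - 8)) = (-9*(3 + 6) + (-5 - 8))/502 = (-9*9 - 13)/502 = (-81 - 13)/502 = (1/502)*(-94) = -47/251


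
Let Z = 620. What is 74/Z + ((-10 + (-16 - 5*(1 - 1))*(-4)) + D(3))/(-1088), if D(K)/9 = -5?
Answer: 18733/168640 ≈ 0.11108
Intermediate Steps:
D(K) = -45 (D(K) = 9*(-5) = -45)
74/Z + ((-10 + (-16 - 5*(1 - 1))*(-4)) + D(3))/(-1088) = 74/620 + ((-10 + (-16 - 5*(1 - 1))*(-4)) - 45)/(-1088) = 74*(1/620) + ((-10 + (-16 - 5*0)*(-4)) - 45)*(-1/1088) = 37/310 + ((-10 + (-16 + 0)*(-4)) - 45)*(-1/1088) = 37/310 + ((-10 - 16*(-4)) - 45)*(-1/1088) = 37/310 + ((-10 + 64) - 45)*(-1/1088) = 37/310 + (54 - 45)*(-1/1088) = 37/310 + 9*(-1/1088) = 37/310 - 9/1088 = 18733/168640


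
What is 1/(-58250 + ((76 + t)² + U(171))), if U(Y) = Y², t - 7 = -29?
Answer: -1/26093 ≈ -3.8324e-5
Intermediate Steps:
t = -22 (t = 7 - 29 = -22)
1/(-58250 + ((76 + t)² + U(171))) = 1/(-58250 + ((76 - 22)² + 171²)) = 1/(-58250 + (54² + 29241)) = 1/(-58250 + (2916 + 29241)) = 1/(-58250 + 32157) = 1/(-26093) = -1/26093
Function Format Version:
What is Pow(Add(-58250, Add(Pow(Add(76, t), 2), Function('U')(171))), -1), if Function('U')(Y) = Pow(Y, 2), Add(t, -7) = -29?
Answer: Rational(-1, 26093) ≈ -3.8324e-5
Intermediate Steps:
t = -22 (t = Add(7, -29) = -22)
Pow(Add(-58250, Add(Pow(Add(76, t), 2), Function('U')(171))), -1) = Pow(Add(-58250, Add(Pow(Add(76, -22), 2), Pow(171, 2))), -1) = Pow(Add(-58250, Add(Pow(54, 2), 29241)), -1) = Pow(Add(-58250, Add(2916, 29241)), -1) = Pow(Add(-58250, 32157), -1) = Pow(-26093, -1) = Rational(-1, 26093)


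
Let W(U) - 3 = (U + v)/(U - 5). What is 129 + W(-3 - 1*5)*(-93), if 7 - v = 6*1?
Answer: -2601/13 ≈ -200.08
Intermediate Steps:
v = 1 (v = 7 - 6 = 1)
W(U) = 3 + (1 + U)/(-5 + U) (W(U) = 3 + (U + 1)/(U - 5) = 3 + (1 + U)/(-5 + U))
129 + W(-3 - 1*5)*(-93) = 129 + (2*(-7 + 2*(-3 - 1*5))/(-5 + (-3 - 1*5)))*(-93) = 129 + (2*(-7 + 2*(-3 - 5))/(-5 + (-3 - 5)))*(-93) = 129 + (2*(-7 + 2*(-8))/(-5 - 8))*(-93) = 129 + (2*(-7 - 16)/(-13))*(-93) = 129 + (2*(-1/13)*(-23))*(-93) = 129 + (46/13)*(-93) = 129 - 4278/13 = -2601/13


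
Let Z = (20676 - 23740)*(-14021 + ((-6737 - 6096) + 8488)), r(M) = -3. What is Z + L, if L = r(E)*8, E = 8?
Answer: 56273400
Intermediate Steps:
L = -24 (L = -3*8 = -24)
Z = 56273424 (Z = -3064*(-14021 + (-12833 + 8488)) = -3064*(-14021 - 4345) = -3064*(-18366) = 56273424)
Z + L = 56273424 - 24 = 56273400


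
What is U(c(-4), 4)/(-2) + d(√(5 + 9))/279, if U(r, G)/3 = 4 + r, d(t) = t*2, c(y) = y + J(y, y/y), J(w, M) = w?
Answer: 6 + 2*√14/279 ≈ 6.0268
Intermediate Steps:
c(y) = 2*y (c(y) = y + y = 2*y)
d(t) = 2*t
U(r, G) = 12 + 3*r (U(r, G) = 3*(4 + r) = 12 + 3*r)
U(c(-4), 4)/(-2) + d(√(5 + 9))/279 = (12 + 3*(2*(-4)))/(-2) + (2*√(5 + 9))/279 = (12 + 3*(-8))*(-½) + (2*√14)*(1/279) = (12 - 24)*(-½) + 2*√14/279 = -12*(-½) + 2*√14/279 = 6 + 2*√14/279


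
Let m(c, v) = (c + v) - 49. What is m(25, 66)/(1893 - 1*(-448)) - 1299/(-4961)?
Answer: 3249321/11613701 ≈ 0.27978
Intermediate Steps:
m(c, v) = -49 + c + v
m(25, 66)/(1893 - 1*(-448)) - 1299/(-4961) = (-49 + 25 + 66)/(1893 - 1*(-448)) - 1299/(-4961) = 42/(1893 + 448) - 1299*(-1/4961) = 42/2341 + 1299/4961 = 3249321/11613701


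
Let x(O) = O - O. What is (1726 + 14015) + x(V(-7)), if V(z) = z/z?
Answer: 15741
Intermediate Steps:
V(z) = 1
x(O) = 0
(1726 + 14015) + x(V(-7)) = (1726 + 14015) + 0 = 15741 + 0 = 15741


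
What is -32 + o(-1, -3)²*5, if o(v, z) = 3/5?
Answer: -151/5 ≈ -30.200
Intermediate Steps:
o(v, z) = ⅗ (o(v, z) = 3*(⅕) = ⅗)
-32 + o(-1, -3)²*5 = -32 + (⅗)²*5 = -32 + (9/25)*5 = -32 + 9/5 = -151/5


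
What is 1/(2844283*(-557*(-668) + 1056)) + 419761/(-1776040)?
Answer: -111372353199925719/471224706864107560 ≈ -0.23635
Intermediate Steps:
1/(2844283*(-557*(-668) + 1056)) + 419761/(-1776040) = 1/(2844283*(372076 + 1056)) + 419761*(-1/1776040) = (1/2844283)/373132 - 419761/1776040 = (1/2844283)*(1/373132) - 419761/1776040 = 1/1061293004356 - 419761/1776040 = -111372353199925719/471224706864107560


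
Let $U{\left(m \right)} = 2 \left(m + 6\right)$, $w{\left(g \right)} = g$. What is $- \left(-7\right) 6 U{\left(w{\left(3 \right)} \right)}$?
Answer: $756$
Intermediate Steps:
$U{\left(m \right)} = 12 + 2 m$ ($U{\left(m \right)} = 2 \left(6 + m\right) = 12 + 2 m$)
$- \left(-7\right) 6 U{\left(w{\left(3 \right)} \right)} = - \left(-7\right) 6 \left(12 + 2 \cdot 3\right) = - \left(-42\right) \left(12 + 6\right) = - \left(-42\right) 18 = \left(-1\right) \left(-756\right) = 756$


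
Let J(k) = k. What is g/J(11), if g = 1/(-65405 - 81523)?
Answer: -1/1616208 ≈ -6.1873e-7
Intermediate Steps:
g = -1/146928 (g = 1/(-146928) = -1/146928 ≈ -6.8061e-6)
g/J(11) = -1/146928/11 = -1/146928*1/11 = -1/1616208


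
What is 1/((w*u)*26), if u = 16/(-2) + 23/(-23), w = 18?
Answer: -1/4212 ≈ -0.00023742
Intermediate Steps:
u = -9 (u = 16*(-½) + 23*(-1/23) = -8 - 1 = -9)
1/((w*u)*26) = 1/((18*(-9))*26) = 1/(-162*26) = 1/(-4212) = -1/4212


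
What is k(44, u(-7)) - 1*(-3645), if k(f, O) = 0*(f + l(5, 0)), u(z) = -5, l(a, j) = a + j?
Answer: 3645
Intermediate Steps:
k(f, O) = 0 (k(f, O) = 0*(f + (5 + 0)) = 0*(f + 5) = 0*(5 + f) = 0)
k(44, u(-7)) - 1*(-3645) = 0 - 1*(-3645) = 0 + 3645 = 3645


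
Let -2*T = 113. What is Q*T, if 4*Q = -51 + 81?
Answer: -1695/4 ≈ -423.75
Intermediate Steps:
T = -113/2 (T = -1/2*113 = -113/2 ≈ -56.500)
Q = 15/2 (Q = (-51 + 81)/4 = (1/4)*30 = 15/2 ≈ 7.5000)
Q*T = (15/2)*(-113/2) = -1695/4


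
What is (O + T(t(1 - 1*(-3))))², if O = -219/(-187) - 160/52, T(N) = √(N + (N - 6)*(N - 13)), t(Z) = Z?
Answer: 151479431/5909761 - 9266*√22/2431 ≈ 7.7541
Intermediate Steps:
T(N) = √(N + (-13 + N)*(-6 + N)) (T(N) = √(N + (-6 + N)*(-13 + N)) = √(N + (-13 + N)*(-6 + N)))
O = -4633/2431 (O = -219*(-1/187) - 160*1/52 = 219/187 - 40/13 = -4633/2431 ≈ -1.9058)
(O + T(t(1 - 1*(-3))))² = (-4633/2431 + √(78 + (1 - 1*(-3))² - 18*(1 - 1*(-3))))² = (-4633/2431 + √(78 + (1 + 3)² - 18*(1 + 3)))² = (-4633/2431 + √(78 + 4² - 18*4))² = (-4633/2431 + √(78 + 16 - 72))² = (-4633/2431 + √22)²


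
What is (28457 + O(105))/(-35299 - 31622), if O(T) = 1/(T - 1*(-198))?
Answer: -8622472/20277063 ≈ -0.42523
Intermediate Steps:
O(T) = 1/(198 + T) (O(T) = 1/(T + 198) = 1/(198 + T))
(28457 + O(105))/(-35299 - 31622) = (28457 + 1/(198 + 105))/(-35299 - 31622) = (28457 + 1/303)/(-66921) = (28457 + 1/303)*(-1/66921) = (8622472/303)*(-1/66921) = -8622472/20277063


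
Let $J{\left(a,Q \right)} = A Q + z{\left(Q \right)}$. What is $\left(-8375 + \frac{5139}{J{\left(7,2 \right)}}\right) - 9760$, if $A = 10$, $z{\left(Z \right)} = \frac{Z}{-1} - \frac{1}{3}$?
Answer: $- \frac{945738}{53} \approx -17844.0$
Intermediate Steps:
$z{\left(Z \right)} = - \frac{1}{3} - Z$ ($z{\left(Z \right)} = Z \left(-1\right) - \frac{1}{3} = - Z - \frac{1}{3} = - \frac{1}{3} - Z$)
$J{\left(a,Q \right)} = - \frac{1}{3} + 9 Q$ ($J{\left(a,Q \right)} = 10 Q - \left(\frac{1}{3} + Q\right) = - \frac{1}{3} + 9 Q$)
$\left(-8375 + \frac{5139}{J{\left(7,2 \right)}}\right) - 9760 = \left(-8375 + \frac{5139}{- \frac{1}{3} + 9 \cdot 2}\right) - 9760 = \left(-8375 + \frac{5139}{- \frac{1}{3} + 18}\right) - 9760 = \left(-8375 + \frac{5139}{\frac{53}{3}}\right) - 9760 = \left(-8375 + 5139 \cdot \frac{3}{53}\right) - 9760 = \left(-8375 + \frac{15417}{53}\right) - 9760 = - \frac{428458}{53} - 9760 = - \frac{945738}{53}$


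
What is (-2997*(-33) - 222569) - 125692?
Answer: -249360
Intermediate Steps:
(-2997*(-33) - 222569) - 125692 = (98901 - 222569) - 125692 = -123668 - 125692 = -249360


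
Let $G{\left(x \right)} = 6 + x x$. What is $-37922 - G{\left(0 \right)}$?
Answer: $-37928$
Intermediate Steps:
$G{\left(x \right)} = 6 + x^{2}$
$-37922 - G{\left(0 \right)} = -37922 - \left(6 + 0^{2}\right) = -37922 - \left(6 + 0\right) = -37922 - 6 = -37928$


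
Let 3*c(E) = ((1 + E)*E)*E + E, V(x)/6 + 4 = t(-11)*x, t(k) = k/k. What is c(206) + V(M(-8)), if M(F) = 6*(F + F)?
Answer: 8782658/3 ≈ 2.9276e+6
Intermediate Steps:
t(k) = 1
M(F) = 12*F (M(F) = 6*(2*F) = 12*F)
V(x) = -24 + 6*x (V(x) = -24 + 6*(1*x) = -24 + 6*x)
c(E) = E/3 + E²*(1 + E)/3 (c(E) = (((1 + E)*E)*E + E)/3 = ((E*(1 + E))*E + E)/3 = (E²*(1 + E) + E)/3 = (E + E²*(1 + E))/3 = E/3 + E²*(1 + E)/3)
c(206) + V(M(-8)) = (⅓)*206*(1 + 206 + 206²) + (-24 + 6*(12*(-8))) = (⅓)*206*(1 + 206 + 42436) + (-24 + 6*(-96)) = (⅓)*206*42643 + (-24 - 576) = 8784458/3 - 600 = 8782658/3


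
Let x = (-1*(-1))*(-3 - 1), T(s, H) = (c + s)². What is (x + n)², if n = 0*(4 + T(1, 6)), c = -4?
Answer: 16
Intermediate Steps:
T(s, H) = (-4 + s)²
x = -4 (x = 1*(-4) = -4)
n = 0 (n = 0*(4 + (-4 + 1)²) = 0*(4 + (-3)²) = 0*(4 + 9) = 0*13 = 0)
(x + n)² = (-4 + 0)² = (-4)² = 16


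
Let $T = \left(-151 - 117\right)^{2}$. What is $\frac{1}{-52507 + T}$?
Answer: $\frac{1}{19317} \approx 5.1768 \cdot 10^{-5}$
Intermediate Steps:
$T = 71824$ ($T = \left(-151 - 117\right)^{2} = \left(-268\right)^{2} = 71824$)
$\frac{1}{-52507 + T} = \frac{1}{-52507 + 71824} = \frac{1}{19317}$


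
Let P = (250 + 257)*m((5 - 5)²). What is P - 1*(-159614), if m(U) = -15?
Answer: 152009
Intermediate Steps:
P = -7605 (P = (250 + 257)*(-15) = 507*(-15) = -7605)
P - 1*(-159614) = -7605 - 1*(-159614) = -7605 + 159614 = 152009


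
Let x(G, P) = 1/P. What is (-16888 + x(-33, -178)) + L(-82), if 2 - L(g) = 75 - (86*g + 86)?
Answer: -4259007/178 ≈ -23927.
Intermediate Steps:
L(g) = 13 + 86*g (L(g) = 2 - (75 - (86*g + 86)) = 2 - (75 - (86 + 86*g)) = 2 - (75 + (-86 - 86*g)) = 2 - (-11 - 86*g) = 2 + (11 + 86*g) = 13 + 86*g)
(-16888 + x(-33, -178)) + L(-82) = (-16888 + 1/(-178)) + (13 + 86*(-82)) = (-16888 - 1/178) + (13 - 7052) = -3006065/178 - 7039 = -4259007/178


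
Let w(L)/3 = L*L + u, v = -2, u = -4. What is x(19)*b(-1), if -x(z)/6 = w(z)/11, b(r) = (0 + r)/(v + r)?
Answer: -2142/11 ≈ -194.73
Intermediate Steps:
w(L) = -12 + 3*L² (w(L) = 3*(L*L - 4) = 3*(L² - 4) = 3*(-4 + L²) = -12 + 3*L²)
b(r) = r/(-2 + r) (b(r) = (0 + r)/(-2 + r) = r/(-2 + r))
x(z) = 72/11 - 18*z²/11 (x(z) = -6*(-12 + 3*z²)/11 = -6*(-12/11 + 3*z²/11) = 72/11 - 18*z²/11)
x(19)*b(-1) = (72/11 - 18/11*19²)*(-1/(-2 - 1)) = (72/11 - 18/11*361)*(-1/(-3)) = (72/11 - 6498/11)*(-1*(-⅓)) = -6426/11*⅓ = -2142/11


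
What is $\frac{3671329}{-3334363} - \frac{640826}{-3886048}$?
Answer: $- \frac{6065107106977}{6478747333712} \approx -0.93615$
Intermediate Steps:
$\frac{3671329}{-3334363} - \frac{640826}{-3886048} = 3671329 \left(- \frac{1}{3334363}\right) - - \frac{320413}{1943024} = - \frac{3671329}{3334363} + \frac{320413}{1943024} = - \frac{6065107106977}{6478747333712}$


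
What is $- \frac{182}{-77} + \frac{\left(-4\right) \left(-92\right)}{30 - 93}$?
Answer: $- \frac{2410}{693} \approx -3.4776$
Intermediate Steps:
$- \frac{182}{-77} + \frac{\left(-4\right) \left(-92\right)}{30 - 93} = \left(-182\right) \left(- \frac{1}{77}\right) + \frac{368}{-63} = \frac{26}{11} + 368 \left(- \frac{1}{63}\right) = \frac{26}{11} - \frac{368}{63} = - \frac{2410}{693}$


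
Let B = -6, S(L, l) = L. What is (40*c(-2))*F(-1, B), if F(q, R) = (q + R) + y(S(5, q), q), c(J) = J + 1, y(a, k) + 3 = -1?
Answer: 440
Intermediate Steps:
y(a, k) = -4 (y(a, k) = -3 - 1 = -4)
c(J) = 1 + J
F(q, R) = -4 + R + q (F(q, R) = (q + R) - 4 = (R + q) - 4 = -4 + R + q)
(40*c(-2))*F(-1, B) = (40*(1 - 2))*(-4 - 6 - 1) = (40*(-1))*(-11) = -40*(-11) = 440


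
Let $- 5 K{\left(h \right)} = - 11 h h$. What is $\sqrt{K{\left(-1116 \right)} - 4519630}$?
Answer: $\frac{i \sqrt{44490670}}{5} \approx 1334.0 i$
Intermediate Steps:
$K{\left(h \right)} = \frac{11 h^{2}}{5}$ ($K{\left(h \right)} = - \frac{- 11 h h}{5} = - \frac{\left(-11\right) h^{2}}{5} = \frac{11 h^{2}}{5}$)
$\sqrt{K{\left(-1116 \right)} - 4519630} = \sqrt{\frac{11 \left(-1116\right)^{2}}{5} - 4519630} = \sqrt{\frac{11}{5} \cdot 1245456 - 4519630} = \sqrt{\frac{13700016}{5} - 4519630} = \sqrt{- \frac{8898134}{5}} = \frac{i \sqrt{44490670}}{5}$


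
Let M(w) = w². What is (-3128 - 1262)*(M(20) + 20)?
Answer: -1843800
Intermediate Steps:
(-3128 - 1262)*(M(20) + 20) = (-3128 - 1262)*(20² + 20) = -4390*(400 + 20) = -4390*420 = -1843800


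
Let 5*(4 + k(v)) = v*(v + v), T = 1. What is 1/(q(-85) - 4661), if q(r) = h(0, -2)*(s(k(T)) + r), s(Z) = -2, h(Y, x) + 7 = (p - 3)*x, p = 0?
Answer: -1/4574 ≈ -0.00021863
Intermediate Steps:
k(v) = -4 + 2*v**2/5 (k(v) = -4 + (v*(v + v))/5 = -4 + (v*(2*v))/5 = -4 + (2*v**2)/5 = -4 + 2*v**2/5)
h(Y, x) = -7 - 3*x (h(Y, x) = -7 + (0 - 3)*x = -7 - 3*x)
q(r) = 2 - r (q(r) = (-7 - 3*(-2))*(-2 + r) = (-7 + 6)*(-2 + r) = -(-2 + r) = 2 - r)
1/(q(-85) - 4661) = 1/((2 - 1*(-85)) - 4661) = 1/((2 + 85) - 4661) = 1/(87 - 4661) = 1/(-4574) = -1/4574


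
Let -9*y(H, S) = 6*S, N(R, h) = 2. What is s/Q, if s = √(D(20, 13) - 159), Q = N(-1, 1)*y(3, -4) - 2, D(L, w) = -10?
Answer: 39*I/10 ≈ 3.9*I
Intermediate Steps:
y(H, S) = -2*S/3
Q = 10/3 (Q = 2*(-⅔*(-4)) - 2 = 2*(8/3) - 2 = 16/3 - 2 = 10/3 ≈ 3.3333)
s = 13*I (s = √(-10 - 159) = √(-169) = 13*I ≈ 13.0*I)
s/Q = (13*I)/(10/3) = (13*I)*(3/10) = 39*I/10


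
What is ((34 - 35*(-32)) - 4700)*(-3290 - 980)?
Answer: 15141420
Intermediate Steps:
((34 - 35*(-32)) - 4700)*(-3290 - 980) = ((34 + 1120) - 4700)*(-4270) = (1154 - 4700)*(-4270) = -3546*(-4270) = 15141420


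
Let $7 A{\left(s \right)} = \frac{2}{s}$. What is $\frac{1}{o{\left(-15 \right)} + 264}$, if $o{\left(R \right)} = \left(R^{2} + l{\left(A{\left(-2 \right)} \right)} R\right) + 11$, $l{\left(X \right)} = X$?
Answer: $\frac{7}{3515} \approx 0.0019915$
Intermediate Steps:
$A{\left(s \right)} = \frac{2}{7 s}$ ($A{\left(s \right)} = \frac{2 \frac{1}{s}}{7} = \frac{2}{7 s}$)
$o{\left(R \right)} = 11 + R^{2} - \frac{R}{7}$ ($o{\left(R \right)} = \left(R^{2} + \frac{2}{7 \left(-2\right)} R\right) + 11 = \left(R^{2} + \frac{2}{7} \left(- \frac{1}{2}\right) R\right) + 11 = \left(R^{2} - \frac{R}{7}\right) + 11 = 11 + R^{2} - \frac{R}{7}$)
$\frac{1}{o{\left(-15 \right)} + 264} = \frac{1}{\left(11 + \left(-15\right)^{2} - - \frac{15}{7}\right) + 264} = \frac{1}{\left(11 + 225 + \frac{15}{7}\right) + 264} = \frac{1}{\frac{1667}{7} + 264} = \frac{1}{\frac{3515}{7}} = \frac{7}{3515}$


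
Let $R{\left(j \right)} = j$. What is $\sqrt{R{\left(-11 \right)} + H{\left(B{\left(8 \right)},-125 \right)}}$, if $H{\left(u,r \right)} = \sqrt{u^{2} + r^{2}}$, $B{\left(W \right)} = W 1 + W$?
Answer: $\sqrt{-11 + \sqrt{15881}} \approx 10.725$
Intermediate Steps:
$B{\left(W \right)} = 2 W$ ($B{\left(W \right)} = W + W = 2 W$)
$H{\left(u,r \right)} = \sqrt{r^{2} + u^{2}}$
$\sqrt{R{\left(-11 \right)} + H{\left(B{\left(8 \right)},-125 \right)}} = \sqrt{-11 + \sqrt{\left(-125\right)^{2} + \left(2 \cdot 8\right)^{2}}} = \sqrt{-11 + \sqrt{15625 + 16^{2}}} = \sqrt{-11 + \sqrt{15625 + 256}} = \sqrt{-11 + \sqrt{15881}}$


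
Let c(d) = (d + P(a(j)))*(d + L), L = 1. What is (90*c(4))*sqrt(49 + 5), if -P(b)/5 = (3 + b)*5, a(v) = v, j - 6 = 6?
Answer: -500850*sqrt(6) ≈ -1.2268e+6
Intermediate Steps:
j = 12 (j = 6 + 6 = 12)
P(b) = -75 - 25*b (P(b) = -5*(3 + b)*5 = -5*(15 + 5*b) = -75 - 25*b)
c(d) = (1 + d)*(-375 + d) (c(d) = (d + (-75 - 25*12))*(d + 1) = (d + (-75 - 300))*(1 + d) = (d - 375)*(1 + d) = (-375 + d)*(1 + d) = (1 + d)*(-375 + d))
(90*c(4))*sqrt(49 + 5) = (90*(-375 + 4**2 - 374*4))*sqrt(49 + 5) = (90*(-375 + 16 - 1496))*sqrt(54) = (90*(-1855))*(3*sqrt(6)) = -500850*sqrt(6)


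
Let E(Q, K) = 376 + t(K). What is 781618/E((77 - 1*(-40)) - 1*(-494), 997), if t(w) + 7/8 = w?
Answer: 6252944/10977 ≈ 569.64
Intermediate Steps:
t(w) = -7/8 + w
E(Q, K) = 3001/8 + K (E(Q, K) = 376 + (-7/8 + K) = 3001/8 + K)
781618/E((77 - 1*(-40)) - 1*(-494), 997) = 781618/(3001/8 + 997) = 781618/(10977/8) = 781618*(8/10977) = 6252944/10977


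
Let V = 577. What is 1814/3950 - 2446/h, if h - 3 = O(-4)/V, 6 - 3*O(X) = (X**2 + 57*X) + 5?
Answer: -1392883018/1779475 ≈ -782.75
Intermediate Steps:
O(X) = 1/3 - 19*X - X**2/3 (O(X) = 2 - ((X**2 + 57*X) + 5)/3 = 2 - (5 + X**2 + 57*X)/3 = 2 + (-5/3 - 19*X - X**2/3) = 1/3 - 19*X - X**2/3)
h = 1802/577 (h = 3 + (1/3 - 19*(-4) - 1/3*(-4)**2)/577 = 3 + (1/3 + 76 - 1/3*16)*(1/577) = 3 + (1/3 + 76 - 16/3)*(1/577) = 3 + 71*(1/577) = 3 + 71/577 = 1802/577 ≈ 3.1231)
1814/3950 - 2446/h = 1814/3950 - 2446/1802/577 = 1814*(1/3950) - 2446*577/1802 = 907/1975 - 705671/901 = -1392883018/1779475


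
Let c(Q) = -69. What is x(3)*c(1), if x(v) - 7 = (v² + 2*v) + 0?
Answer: -1518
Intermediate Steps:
x(v) = 7 + v² + 2*v (x(v) = 7 + ((v² + 2*v) + 0) = 7 + (v² + 2*v) = 7 + v² + 2*v)
x(3)*c(1) = (7 + 3² + 2*3)*(-69) = (7 + 9 + 6)*(-69) = 22*(-69) = -1518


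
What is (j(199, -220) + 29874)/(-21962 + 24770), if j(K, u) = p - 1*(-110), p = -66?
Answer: 14959/1404 ≈ 10.655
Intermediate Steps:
j(K, u) = 44 (j(K, u) = -66 - 1*(-110) = -66 + 110 = 44)
(j(199, -220) + 29874)/(-21962 + 24770) = (44 + 29874)/(-21962 + 24770) = 29918/2808 = 29918*(1/2808) = 14959/1404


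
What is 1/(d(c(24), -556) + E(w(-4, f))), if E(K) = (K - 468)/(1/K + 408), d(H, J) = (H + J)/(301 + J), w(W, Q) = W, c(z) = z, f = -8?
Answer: 415905/386252 ≈ 1.0768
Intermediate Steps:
d(H, J) = (H + J)/(301 + J)
E(K) = (-468 + K)/(408 + 1/K)
1/(d(c(24), -556) + E(w(-4, f))) = 1/((24 - 556)/(301 - 556) - 4*(-468 - 4)/(1 + 408*(-4))) = 1/(-532/(-255) - 4*(-472)/(1 - 1632)) = 1/(-1/255*(-532) - 4*(-472)/(-1631)) = 1/(532/255 - 4*(-1/1631)*(-472)) = 1/(532/255 - 1888/1631) = 1/(386252/415905) = 415905/386252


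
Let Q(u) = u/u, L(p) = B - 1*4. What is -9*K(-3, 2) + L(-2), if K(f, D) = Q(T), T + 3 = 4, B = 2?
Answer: -11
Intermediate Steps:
T = 1 (T = -3 + 4 = 1)
L(p) = -2 (L(p) = 2 - 1*4 = 2 - 4 = -2)
Q(u) = 1
K(f, D) = 1
-9*K(-3, 2) + L(-2) = -9*1 - 2 = -9 - 2 = -11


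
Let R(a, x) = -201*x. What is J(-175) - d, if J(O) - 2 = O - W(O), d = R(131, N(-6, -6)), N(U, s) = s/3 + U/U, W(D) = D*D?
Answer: -30999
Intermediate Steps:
W(D) = D**2
N(U, s) = 1 + s/3 (N(U, s) = s*(1/3) + 1 = s/3 + 1 = 1 + s/3)
d = 201 (d = -201*(1 + (1/3)*(-6)) = -201*(1 - 2) = -201*(-1) = 201)
J(O) = 2 + O - O**2 (J(O) = 2 + (O - O**2) = 2 + O - O**2)
J(-175) - d = (2 - 175 - 1*(-175)**2) - 1*201 = (2 - 175 - 1*30625) - 201 = (2 - 175 - 30625) - 201 = -30798 - 201 = -30999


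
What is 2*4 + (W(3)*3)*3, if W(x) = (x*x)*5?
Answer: 413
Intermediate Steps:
W(x) = 5*x² (W(x) = x²*5 = 5*x²)
2*4 + (W(3)*3)*3 = 2*4 + ((5*3²)*3)*3 = 8 + ((5*9)*3)*3 = 8 + (45*3)*3 = 8 + 135*3 = 8 + 405 = 413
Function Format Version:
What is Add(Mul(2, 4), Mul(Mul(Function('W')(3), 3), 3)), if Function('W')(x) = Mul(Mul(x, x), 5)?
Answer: 413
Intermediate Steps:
Function('W')(x) = Mul(5, Pow(x, 2)) (Function('W')(x) = Mul(Pow(x, 2), 5) = Mul(5, Pow(x, 2)))
Add(Mul(2, 4), Mul(Mul(Function('W')(3), 3), 3)) = Add(Mul(2, 4), Mul(Mul(Mul(5, Pow(3, 2)), 3), 3)) = Add(8, Mul(Mul(Mul(5, 9), 3), 3)) = Add(8, Mul(Mul(45, 3), 3)) = Add(8, Mul(135, 3)) = Add(8, 405) = 413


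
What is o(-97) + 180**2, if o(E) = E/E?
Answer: 32401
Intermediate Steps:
o(E) = 1
o(-97) + 180**2 = 1 + 180**2 = 1 + 32400 = 32401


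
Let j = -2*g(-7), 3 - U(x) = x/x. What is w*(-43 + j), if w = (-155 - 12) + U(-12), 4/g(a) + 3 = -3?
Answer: 6875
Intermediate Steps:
g(a) = -⅔ (g(a) = 4/(-3 - 3) = 4/(-6) = 4*(-⅙) = -⅔)
U(x) = 2 (U(x) = 3 - x/x = 3 - 1*1 = 3 - 1 = 2)
j = 4/3 (j = -2*(-⅔) = 4/3 ≈ 1.3333)
w = -165 (w = (-155 - 12) + 2 = -167 + 2 = -165)
w*(-43 + j) = -165*(-43 + 4/3) = -165*(-125/3) = 6875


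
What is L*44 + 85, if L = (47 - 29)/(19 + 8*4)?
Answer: 1709/17 ≈ 100.53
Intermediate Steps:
L = 6/17 (L = 18/(19 + 32) = 18/51 = 18*(1/51) = 6/17 ≈ 0.35294)
L*44 + 85 = (6/17)*44 + 85 = 264/17 + 85 = 1709/17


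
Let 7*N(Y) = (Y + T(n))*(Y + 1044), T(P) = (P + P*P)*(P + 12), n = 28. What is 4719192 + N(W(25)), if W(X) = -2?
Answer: 66876420/7 ≈ 9.5538e+6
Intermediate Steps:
T(P) = (12 + P)*(P + P**2) (T(P) = (P + P**2)*(12 + P) = (12 + P)*(P + P**2))
N(Y) = (1044 + Y)*(32480 + Y)/7 (N(Y) = ((Y + 28*(12 + 28**2 + 13*28))*(Y + 1044))/7 = ((Y + 28*(12 + 784 + 364))*(1044 + Y))/7 = ((Y + 28*1160)*(1044 + Y))/7 = ((Y + 32480)*(1044 + Y))/7 = ((32480 + Y)*(1044 + Y))/7 = ((1044 + Y)*(32480 + Y))/7 = (1044 + Y)*(32480 + Y)/7)
4719192 + N(W(25)) = 4719192 + (4844160 + (1/7)*(-2)**2 + (33524/7)*(-2)) = 4719192 + (4844160 + (1/7)*4 - 67048/7) = 4719192 + (4844160 + 4/7 - 67048/7) = 4719192 + 33842076/7 = 66876420/7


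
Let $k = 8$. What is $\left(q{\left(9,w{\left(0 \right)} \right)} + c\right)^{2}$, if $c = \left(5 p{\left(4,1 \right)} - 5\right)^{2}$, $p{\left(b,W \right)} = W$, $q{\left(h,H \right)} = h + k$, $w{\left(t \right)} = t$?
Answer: $289$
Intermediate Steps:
$q{\left(h,H \right)} = 8 + h$ ($q{\left(h,H \right)} = h + 8 = 8 + h$)
$c = 0$ ($c = \left(5 \cdot 1 - 5\right)^{2} = \left(5 - 5\right)^{2} = 0^{2} = 0$)
$\left(q{\left(9,w{\left(0 \right)} \right)} + c\right)^{2} = \left(\left(8 + 9\right) + 0\right)^{2} = \left(17 + 0\right)^{2} = 17^{2} = 289$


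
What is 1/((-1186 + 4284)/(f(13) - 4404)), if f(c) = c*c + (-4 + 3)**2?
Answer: -2117/1549 ≈ -1.3667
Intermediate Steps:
f(c) = 1 + c**2 (f(c) = c**2 + (-1)**2 = c**2 + 1 = 1 + c**2)
1/((-1186 + 4284)/(f(13) - 4404)) = 1/((-1186 + 4284)/((1 + 13**2) - 4404)) = 1/(3098/((1 + 169) - 4404)) = 1/(3098/(170 - 4404)) = 1/(3098/(-4234)) = 1/(3098*(-1/4234)) = 1/(-1549/2117) = -2117/1549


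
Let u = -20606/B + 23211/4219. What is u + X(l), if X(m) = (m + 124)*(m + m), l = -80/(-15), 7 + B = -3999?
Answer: 105732997222/76055913 ≈ 1390.2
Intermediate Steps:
B = -4006 (B = -7 - 3999 = -4006)
l = 16/3 (l = -80*(-1/15) = 16/3 ≈ 5.3333)
X(m) = 2*m*(124 + m) (X(m) = (124 + m)*(2*m) = 2*m*(124 + m))
u = 89959990/8450657 (u = -20606/(-4006) + 23211/4219 = -20606*(-1/4006) + 23211*(1/4219) = 10303/2003 + 23211/4219 = 89959990/8450657 ≈ 10.645)
u + X(l) = 89959990/8450657 + 2*(16/3)*(124 + 16/3) = 89959990/8450657 + 2*(16/3)*(388/3) = 89959990/8450657 + 12416/9 = 105732997222/76055913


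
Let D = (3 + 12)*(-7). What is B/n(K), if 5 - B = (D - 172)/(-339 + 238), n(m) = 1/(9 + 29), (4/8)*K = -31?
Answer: 8664/101 ≈ 85.782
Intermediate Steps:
K = -62 (K = 2*(-31) = -62)
D = -105 (D = 15*(-7) = -105)
n(m) = 1/38
B = 228/101 (B = 5 - (-105 - 172)/(-339 + 238) = 5 - (-277)/(-101) = 5 - (-277)*(-1)/101 = 5 - 1*277/101 = 5 - 277/101 = 228/101 ≈ 2.2574)
B/n(K) = 228/(101*(1/38)) = (228/101)*38 = 8664/101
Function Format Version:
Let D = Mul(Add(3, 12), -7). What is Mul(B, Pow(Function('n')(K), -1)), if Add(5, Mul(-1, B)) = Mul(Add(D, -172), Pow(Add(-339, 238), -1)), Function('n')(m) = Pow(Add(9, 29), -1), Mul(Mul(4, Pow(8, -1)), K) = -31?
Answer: Rational(8664, 101) ≈ 85.782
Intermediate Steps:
K = -62 (K = Mul(2, -31) = -62)
D = -105 (D = Mul(15, -7) = -105)
Function('n')(m) = Rational(1, 38) (Function('n')(m) = Pow(38, -1) = Rational(1, 38))
B = Rational(228, 101) (B = Add(5, Mul(-1, Mul(Add(-105, -172), Pow(Add(-339, 238), -1)))) = Add(5, Mul(-1, Mul(-277, Pow(-101, -1)))) = Add(5, Mul(-1, Mul(-277, Rational(-1, 101)))) = Add(5, Mul(-1, Rational(277, 101))) = Add(5, Rational(-277, 101)) = Rational(228, 101) ≈ 2.2574)
Mul(B, Pow(Function('n')(K), -1)) = Mul(Rational(228, 101), Pow(Rational(1, 38), -1)) = Mul(Rational(228, 101), 38) = Rational(8664, 101)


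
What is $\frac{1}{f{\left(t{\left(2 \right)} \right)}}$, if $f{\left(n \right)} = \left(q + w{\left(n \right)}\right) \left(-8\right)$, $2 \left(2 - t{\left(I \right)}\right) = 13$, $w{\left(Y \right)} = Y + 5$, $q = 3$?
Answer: $- \frac{1}{28} \approx -0.035714$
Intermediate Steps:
$w{\left(Y \right)} = 5 + Y$
$t{\left(I \right)} = - \frac{9}{2}$ ($t{\left(I \right)} = 2 - \frac{13}{2} = - \frac{9}{2}$)
$f{\left(n \right)} = -64 - 8 n$ ($f{\left(n \right)} = \left(3 + \left(5 + n\right)\right) \left(-8\right) = \left(8 + n\right) \left(-8\right) = -64 - 8 n$)
$\frac{1}{f{\left(t{\left(2 \right)} \right)}} = \frac{1}{-64 - -36} = \frac{1}{-64 + 36} = \frac{1}{-28} = - \frac{1}{28}$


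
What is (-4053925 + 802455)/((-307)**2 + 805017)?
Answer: -1625735/449633 ≈ -3.6157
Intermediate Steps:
(-4053925 + 802455)/((-307)**2 + 805017) = -3251470/(94249 + 805017) = -3251470/899266 = -3251470*1/899266 = -1625735/449633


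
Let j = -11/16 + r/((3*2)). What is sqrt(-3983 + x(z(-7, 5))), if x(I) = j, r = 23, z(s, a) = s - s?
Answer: I*sqrt(573099)/12 ≈ 63.086*I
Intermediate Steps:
z(s, a) = 0
j = 151/48 (j = -11/16 + 23/((3*2)) = -11*1/16 + 23/6 = -11/16 + 23*(1/6) = -11/16 + 23/6 = 151/48 ≈ 3.1458)
x(I) = 151/48
sqrt(-3983 + x(z(-7, 5))) = sqrt(-3983 + 151/48) = sqrt(-191033/48) = I*sqrt(573099)/12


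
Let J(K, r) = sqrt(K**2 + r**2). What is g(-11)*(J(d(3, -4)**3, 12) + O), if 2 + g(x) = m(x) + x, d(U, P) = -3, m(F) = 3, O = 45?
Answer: -450 - 30*sqrt(97) ≈ -745.47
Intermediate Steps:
g(x) = 1 + x (g(x) = -2 + (3 + x) = 1 + x)
g(-11)*(J(d(3, -4)**3, 12) + O) = (1 - 11)*(sqrt(((-3)**3)**2 + 12**2) + 45) = -10*(sqrt((-27)**2 + 144) + 45) = -10*(sqrt(729 + 144) + 45) = -10*(sqrt(873) + 45) = -10*(3*sqrt(97) + 45) = -10*(45 + 3*sqrt(97)) = -450 - 30*sqrt(97)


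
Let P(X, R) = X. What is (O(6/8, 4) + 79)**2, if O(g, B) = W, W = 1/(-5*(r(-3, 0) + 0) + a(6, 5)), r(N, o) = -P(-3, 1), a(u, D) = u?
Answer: 504100/81 ≈ 6223.5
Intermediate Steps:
r(N, o) = 3 (r(N, o) = -1*(-3) = 3)
W = -1/9 (W = 1/(-5*(3 + 0) + 6) = 1/(-5*3 + 6) = 1/(-15 + 6) = 1/(-9) = -1/9 ≈ -0.11111)
O(g, B) = -1/9
(O(6/8, 4) + 79)**2 = (-1/9 + 79)**2 = (710/9)**2 = 504100/81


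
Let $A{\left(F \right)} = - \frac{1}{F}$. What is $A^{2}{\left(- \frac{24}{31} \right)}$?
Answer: $\frac{961}{576} \approx 1.6684$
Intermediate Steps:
$A^{2}{\left(- \frac{24}{31} \right)} = \left(- \frac{1}{\left(-24\right) \frac{1}{31}}\right)^{2} = \left(- \frac{1}{- \frac{24}{31}}\right)^{2} = \left(\left(-1\right) \left(- \frac{31}{24}\right)\right)^{2} = \left(\frac{31}{24}\right)^{2} = \frac{961}{576}$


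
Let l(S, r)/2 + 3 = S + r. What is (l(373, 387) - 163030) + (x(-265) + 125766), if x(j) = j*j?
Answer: 34475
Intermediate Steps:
x(j) = j**2
l(S, r) = -6 + 2*S + 2*r (l(S, r) = -6 + 2*(S + r) = -6 + (2*S + 2*r) = -6 + 2*S + 2*r)
(l(373, 387) - 163030) + (x(-265) + 125766) = ((-6 + 2*373 + 2*387) - 163030) + ((-265)**2 + 125766) = ((-6 + 746 + 774) - 163030) + (70225 + 125766) = (1514 - 163030) + 195991 = -161516 + 195991 = 34475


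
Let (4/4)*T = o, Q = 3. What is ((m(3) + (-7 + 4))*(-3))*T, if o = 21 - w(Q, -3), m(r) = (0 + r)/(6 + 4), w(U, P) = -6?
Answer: 2187/10 ≈ 218.70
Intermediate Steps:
m(r) = r/10
o = 27 (o = 21 - 1*(-6) = 21 + 6 = 27)
T = 27
((m(3) + (-7 + 4))*(-3))*T = (((⅒)*3 + (-7 + 4))*(-3))*27 = ((3/10 - 3)*(-3))*27 = -27/10*(-3)*27 = (81/10)*27 = 2187/10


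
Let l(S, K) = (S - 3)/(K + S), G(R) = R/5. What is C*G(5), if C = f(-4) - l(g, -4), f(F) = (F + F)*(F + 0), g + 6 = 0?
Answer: 311/10 ≈ 31.100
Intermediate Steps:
g = -6 (g = -6 + 0 = -6)
G(R) = R/5 (G(R) = R*(1/5) = R/5)
f(F) = 2*F**2 (f(F) = (2*F)*F = 2*F**2)
l(S, K) = (-3 + S)/(K + S)
C = 311/10 (C = 2*(-4)**2 - (-3 - 6)/(-4 - 6) = 2*16 - (-9)/(-10) = 32 - (-1)*(-9)/10 = 32 - 1*9/10 = 32 - 9/10 = 311/10 ≈ 31.100)
C*G(5) = 311*((1/5)*5)/10 = (311/10)*1 = 311/10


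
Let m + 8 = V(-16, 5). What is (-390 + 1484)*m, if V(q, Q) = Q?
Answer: -3282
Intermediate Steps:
m = -3 (m = -8 + 5 = -3)
(-390 + 1484)*m = (-390 + 1484)*(-3) = 1094*(-3) = -3282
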